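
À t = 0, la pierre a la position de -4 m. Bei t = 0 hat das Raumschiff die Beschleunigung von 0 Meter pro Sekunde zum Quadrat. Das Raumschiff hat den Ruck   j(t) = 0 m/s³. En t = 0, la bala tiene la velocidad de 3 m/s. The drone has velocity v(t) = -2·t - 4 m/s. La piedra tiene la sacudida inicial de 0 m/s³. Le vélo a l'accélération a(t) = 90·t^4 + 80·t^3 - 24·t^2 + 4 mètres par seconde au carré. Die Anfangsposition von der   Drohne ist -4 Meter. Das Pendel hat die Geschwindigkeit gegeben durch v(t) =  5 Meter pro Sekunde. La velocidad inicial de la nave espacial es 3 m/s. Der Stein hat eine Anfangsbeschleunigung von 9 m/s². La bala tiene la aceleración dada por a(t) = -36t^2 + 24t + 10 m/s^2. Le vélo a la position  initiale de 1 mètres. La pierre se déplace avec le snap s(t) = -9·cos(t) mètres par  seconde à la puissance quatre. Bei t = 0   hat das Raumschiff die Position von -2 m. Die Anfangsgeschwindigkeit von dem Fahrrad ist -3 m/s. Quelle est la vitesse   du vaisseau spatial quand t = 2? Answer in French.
Nous devons trouver l'intégrale de notre équation du jerk j(t) = 0 2 fois. En intégrant le jerk et en utilisant la condition initiale a(0) = 0, nous obtenons a(t) = 0. L'intégrale de l'accélération est la vitesse. En utilisant v(0) = 3, nous obtenons v(t) = 3. Nous avons la vitesse v(t) = 3. En substituant t = 2: v(2) = 3.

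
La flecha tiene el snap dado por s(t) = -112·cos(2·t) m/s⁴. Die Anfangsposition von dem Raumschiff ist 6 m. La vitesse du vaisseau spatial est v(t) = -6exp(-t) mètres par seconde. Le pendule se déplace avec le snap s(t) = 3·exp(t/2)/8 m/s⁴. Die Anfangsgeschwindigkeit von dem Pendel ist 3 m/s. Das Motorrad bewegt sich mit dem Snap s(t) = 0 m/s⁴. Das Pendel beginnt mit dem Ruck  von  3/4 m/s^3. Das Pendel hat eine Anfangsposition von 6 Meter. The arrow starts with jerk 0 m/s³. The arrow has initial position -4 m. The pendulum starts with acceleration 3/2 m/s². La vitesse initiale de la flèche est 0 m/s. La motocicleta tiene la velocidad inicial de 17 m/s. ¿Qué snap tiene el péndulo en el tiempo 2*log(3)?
Tenemos el snap s(t) = 3·exp(t/2)/8. Sustituyendo t = 2*log(3): s(2*log(3)) = 9/8.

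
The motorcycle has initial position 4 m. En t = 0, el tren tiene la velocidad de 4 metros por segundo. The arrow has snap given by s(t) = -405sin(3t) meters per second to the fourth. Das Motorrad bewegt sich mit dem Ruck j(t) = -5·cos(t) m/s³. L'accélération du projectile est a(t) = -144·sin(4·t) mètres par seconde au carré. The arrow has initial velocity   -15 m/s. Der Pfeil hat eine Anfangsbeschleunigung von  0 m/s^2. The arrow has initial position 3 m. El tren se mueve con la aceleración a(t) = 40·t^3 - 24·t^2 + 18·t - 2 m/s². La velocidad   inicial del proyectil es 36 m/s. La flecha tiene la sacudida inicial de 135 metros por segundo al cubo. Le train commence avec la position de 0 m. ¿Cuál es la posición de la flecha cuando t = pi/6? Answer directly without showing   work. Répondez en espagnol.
La posición en t = pi/6 es x = -2.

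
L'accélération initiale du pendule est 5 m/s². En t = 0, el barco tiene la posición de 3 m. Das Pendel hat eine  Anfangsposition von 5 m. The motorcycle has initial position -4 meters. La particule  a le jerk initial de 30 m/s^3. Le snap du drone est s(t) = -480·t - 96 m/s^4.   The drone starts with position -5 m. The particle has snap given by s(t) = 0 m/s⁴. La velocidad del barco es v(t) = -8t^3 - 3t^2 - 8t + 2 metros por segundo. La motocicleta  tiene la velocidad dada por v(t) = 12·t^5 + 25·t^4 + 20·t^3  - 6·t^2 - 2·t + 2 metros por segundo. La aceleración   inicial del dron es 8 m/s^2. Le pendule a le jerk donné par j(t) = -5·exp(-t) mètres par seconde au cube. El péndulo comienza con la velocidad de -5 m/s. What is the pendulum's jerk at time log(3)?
Using j(t) = -5·exp(-t) and substituting t = log(3), we find j = -5/3.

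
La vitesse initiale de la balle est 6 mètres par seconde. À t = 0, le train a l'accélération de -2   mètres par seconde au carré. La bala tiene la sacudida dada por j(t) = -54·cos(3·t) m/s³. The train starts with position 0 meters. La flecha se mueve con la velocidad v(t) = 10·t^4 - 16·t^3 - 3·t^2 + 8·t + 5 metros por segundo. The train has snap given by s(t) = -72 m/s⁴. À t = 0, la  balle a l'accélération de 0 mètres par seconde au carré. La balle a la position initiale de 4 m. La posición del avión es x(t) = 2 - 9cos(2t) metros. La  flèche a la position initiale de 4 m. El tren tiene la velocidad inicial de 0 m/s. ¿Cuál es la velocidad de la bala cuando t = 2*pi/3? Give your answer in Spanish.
Debemos encontrar la antiderivada de nuestra ecuación de la sacudida j(t) = -54·cos(3·t) 2 veces. Integrando la sacudida y usando la condición inicial a(0) = 0, obtenemos a(t) = -18·sin(3·t). Tomando ∫a(t)dt y aplicando v(0) = 6, encontramos v(t) = 6·cos(3·t). Tenemos la velocidad v(t) = 6·cos(3·t). Sustituyendo t = 2*pi/3: v(2*pi/3) = 6.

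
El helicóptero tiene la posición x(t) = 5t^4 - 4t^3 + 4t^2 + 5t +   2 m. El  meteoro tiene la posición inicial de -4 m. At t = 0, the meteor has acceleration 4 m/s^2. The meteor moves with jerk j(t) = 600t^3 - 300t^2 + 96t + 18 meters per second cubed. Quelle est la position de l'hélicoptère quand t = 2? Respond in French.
En utilisant x(t) = 5·t^4 - 4·t^3 + 4·t^2 + 5·t + 2 et en substituant t = 2, nous trouvons x = 76.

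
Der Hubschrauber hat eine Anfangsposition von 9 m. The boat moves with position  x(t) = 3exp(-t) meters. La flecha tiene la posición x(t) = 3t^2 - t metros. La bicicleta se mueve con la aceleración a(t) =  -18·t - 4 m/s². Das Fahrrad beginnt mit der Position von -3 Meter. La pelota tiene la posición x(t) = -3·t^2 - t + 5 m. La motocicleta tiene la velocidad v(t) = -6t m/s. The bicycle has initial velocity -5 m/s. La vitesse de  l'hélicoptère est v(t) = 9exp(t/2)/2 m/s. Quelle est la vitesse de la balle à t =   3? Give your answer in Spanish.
Partiendo de la posición x(t) = -3·t^2 - t + 5, tomamos 1 derivada. Tomando d/dt de x(t), encontramos v(t) = -6·t - 1. Tenemos la velocidad v(t) = -6·t - 1. Sustituyendo t = 3: v(3) = -19.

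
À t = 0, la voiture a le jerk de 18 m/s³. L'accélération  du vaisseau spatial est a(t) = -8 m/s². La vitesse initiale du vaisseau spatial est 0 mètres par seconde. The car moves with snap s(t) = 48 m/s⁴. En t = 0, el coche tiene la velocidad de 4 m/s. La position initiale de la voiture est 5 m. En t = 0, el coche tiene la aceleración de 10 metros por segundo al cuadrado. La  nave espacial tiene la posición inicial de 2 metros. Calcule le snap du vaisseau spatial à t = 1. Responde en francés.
Nous devons dériver notre équation de l'accélération a(t) = -8 2 fois. En prenant d/dt de a(t), nous trouvons j(t) = 0. En prenant d/dt de j(t), nous trouvons s(t) = 0. De l'équation du snap s(t) = 0, nous substituons t = 1 pour obtenir s = 0.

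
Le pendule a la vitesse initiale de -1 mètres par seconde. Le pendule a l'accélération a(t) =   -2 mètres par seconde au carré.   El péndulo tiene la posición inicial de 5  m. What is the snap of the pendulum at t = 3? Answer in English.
Starting from acceleration a(t) = -2, we take 2 derivatives. Taking d/dt of a(t), we find j(t) = 0. Differentiating jerk, we get snap: s(t) = 0. We have snap s(t) = 0. Substituting t = 3: s(3) = 0.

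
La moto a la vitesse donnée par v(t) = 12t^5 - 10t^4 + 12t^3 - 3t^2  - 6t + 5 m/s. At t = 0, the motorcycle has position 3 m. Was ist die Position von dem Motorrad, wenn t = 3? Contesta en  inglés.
To solve this, we need to take 1 antiderivative of our velocity equation v(t) = 12·t^5 - 10·t^4 + 12·t^3 - 3·t^2 - 6·t + 5. Integrating velocity and using the initial condition x(0) = 3, we get x(t) = 2·t^6 - 2·t^5 + 3·t^4 - t^3 - 3·t^2 + 5·t + 3. Using x(t) = 2·t^6 - 2·t^5 + 3·t^4 - t^3 - 3·t^2 + 5·t + 3 and substituting t = 3, we find x = 1179.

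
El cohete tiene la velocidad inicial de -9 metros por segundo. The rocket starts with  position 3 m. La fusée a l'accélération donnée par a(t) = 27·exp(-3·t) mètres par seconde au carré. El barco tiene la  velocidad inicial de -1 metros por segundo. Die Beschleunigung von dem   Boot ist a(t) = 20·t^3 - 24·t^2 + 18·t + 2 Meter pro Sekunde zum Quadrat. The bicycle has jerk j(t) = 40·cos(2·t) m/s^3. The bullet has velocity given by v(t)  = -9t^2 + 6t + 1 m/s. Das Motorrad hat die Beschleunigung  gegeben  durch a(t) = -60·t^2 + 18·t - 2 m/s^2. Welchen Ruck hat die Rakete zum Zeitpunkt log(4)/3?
Um dies zu lösen, müssen wir 1 Ableitung unserer Gleichung für die Beschleunigung a(t) = 27·exp(-3·t) nehmen. Durch Ableiten von der Beschleunigung erhalten wir den Ruck: j(t) = -81·exp(-3·t). Wir haben den Ruck j(t) = -81·exp(-3·t). Durch Einsetzen von t = log(4)/3: j(log(4)/3) = -81/4.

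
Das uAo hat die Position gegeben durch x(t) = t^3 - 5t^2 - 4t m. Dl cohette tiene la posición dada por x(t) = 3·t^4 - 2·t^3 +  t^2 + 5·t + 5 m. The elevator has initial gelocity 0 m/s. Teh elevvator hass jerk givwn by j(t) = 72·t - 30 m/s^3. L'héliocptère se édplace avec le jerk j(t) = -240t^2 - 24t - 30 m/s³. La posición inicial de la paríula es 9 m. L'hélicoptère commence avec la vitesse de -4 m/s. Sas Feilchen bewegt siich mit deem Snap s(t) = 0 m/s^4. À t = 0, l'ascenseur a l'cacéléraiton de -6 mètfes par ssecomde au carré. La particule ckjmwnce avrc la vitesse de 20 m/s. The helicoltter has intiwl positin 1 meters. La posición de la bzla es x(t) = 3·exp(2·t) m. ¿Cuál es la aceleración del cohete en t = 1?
Partiendo de la posición x(t) = 3·t^4 - 2·t^3 + t^2 + 5·t + 5, tomamos 2 derivadas. Tomando d/dt de x(t), encontramos v(t) = 12·t^3 - 6·t^2 + 2·t + 5. Derivando la velocidad, obtenemos la aceleración: a(t) = 36·t^2 - 12·t + 2. De la ecuación de la aceleración a(t) = 36·t^2 - 12·t + 2, sustituimos t = 1 para obtener a = 26.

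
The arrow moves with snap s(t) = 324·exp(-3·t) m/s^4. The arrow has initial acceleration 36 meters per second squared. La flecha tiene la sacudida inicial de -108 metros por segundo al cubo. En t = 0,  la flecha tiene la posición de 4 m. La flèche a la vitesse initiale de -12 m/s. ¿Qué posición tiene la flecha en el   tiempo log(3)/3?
Partiendo del snap s(t) = 324·exp(-3·t), tomamos 4 integrales. La antiderivada del snap es la sacudida. Usando j(0) = -108, obtenemos j(t) = -108·exp(-3·t). La integral de la sacudida, con a(0) = 36, da la aceleración: a(t) = 36·exp(-3·t). Tomando ∫a(t)dt y aplicando v(0) = -12, encontramos v(t) = -12·exp(-3·t). Tomando ∫v(t)dt y aplicando x(0) = 4, encontramos x(t) = 4·exp(-3·t). Tenemos la posición x(t) = 4·exp(-3·t). Sustituyendo t = log(3)/3: x(log(3)/3) = 4/3.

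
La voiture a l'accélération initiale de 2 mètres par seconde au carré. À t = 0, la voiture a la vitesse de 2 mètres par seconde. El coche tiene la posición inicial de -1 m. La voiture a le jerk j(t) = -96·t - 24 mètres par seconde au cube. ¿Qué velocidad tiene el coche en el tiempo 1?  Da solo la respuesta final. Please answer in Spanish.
v(1) = -24.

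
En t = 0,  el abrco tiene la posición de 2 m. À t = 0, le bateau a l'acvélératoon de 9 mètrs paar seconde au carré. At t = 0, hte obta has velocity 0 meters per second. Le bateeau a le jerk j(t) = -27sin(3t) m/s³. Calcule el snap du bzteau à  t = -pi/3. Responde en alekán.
Um dies zu lösen, müssen wir 1 Ableitung unserer Gleichung für den Ruck j(t) = -27·sin(3·t) nehmen. Die Ableitung von dem Ruck ergibt den Snap: s(t) = -81·cos(3·t). Aus der Gleichung für den Snap s(t) = -81·cos(3·t), setzen wir t = -pi/3 ein und erhalten s = 81.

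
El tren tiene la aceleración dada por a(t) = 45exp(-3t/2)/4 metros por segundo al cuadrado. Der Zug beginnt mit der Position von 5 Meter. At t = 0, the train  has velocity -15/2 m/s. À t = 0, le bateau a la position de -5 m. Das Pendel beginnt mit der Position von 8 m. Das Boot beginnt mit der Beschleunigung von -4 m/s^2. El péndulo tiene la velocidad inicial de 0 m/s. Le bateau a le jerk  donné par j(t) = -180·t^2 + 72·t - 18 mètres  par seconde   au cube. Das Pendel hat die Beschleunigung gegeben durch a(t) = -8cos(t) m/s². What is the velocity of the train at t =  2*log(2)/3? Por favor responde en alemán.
Wir müssen unsere Gleichung für die Beschleunigung a(t) = 45·exp(-3·t/2)/4 1-mal integrieren. Durch Integration von der Beschleunigung und Verwendung der Anfangsbedingung v(0) = -15/2, erhalten wir v(t) = -15·exp(-3·t/2)/2. Wir haben die Geschwindigkeit v(t) = -15·exp(-3·t/2)/2. Durch Einsetzen von t = 2*log(2)/3: v(2*log(2)/3) = -15/4.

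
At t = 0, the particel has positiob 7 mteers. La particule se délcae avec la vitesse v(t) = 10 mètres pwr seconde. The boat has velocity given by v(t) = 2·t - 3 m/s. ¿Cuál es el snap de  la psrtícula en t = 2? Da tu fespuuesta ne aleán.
Um dies zu lösen, müssen wir 3 Ableitungen unserer Gleichung für die Geschwindigkeit v(t) = 10 nehmen. Durch Ableiten von der Geschwindigkeit erhalten wir die Beschleunigung: a(t) = 0. Die Ableitung von der Beschleunigung ergibt den Ruck: j(t) = 0. Mit d/dt von j(t) finden wir s(t) = 0. Wir haben den Snap s(t) = 0. Durch Einsetzen von t = 2: s(2) = 0.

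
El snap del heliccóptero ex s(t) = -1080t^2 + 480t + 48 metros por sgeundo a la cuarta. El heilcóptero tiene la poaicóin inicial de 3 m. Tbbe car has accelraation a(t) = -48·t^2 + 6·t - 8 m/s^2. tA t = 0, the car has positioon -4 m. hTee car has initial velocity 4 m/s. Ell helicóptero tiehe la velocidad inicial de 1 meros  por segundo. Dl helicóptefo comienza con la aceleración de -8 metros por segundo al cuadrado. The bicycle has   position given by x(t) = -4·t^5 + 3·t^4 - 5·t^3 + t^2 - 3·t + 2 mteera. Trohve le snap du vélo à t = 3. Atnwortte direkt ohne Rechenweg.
À t = 3, s = -1368.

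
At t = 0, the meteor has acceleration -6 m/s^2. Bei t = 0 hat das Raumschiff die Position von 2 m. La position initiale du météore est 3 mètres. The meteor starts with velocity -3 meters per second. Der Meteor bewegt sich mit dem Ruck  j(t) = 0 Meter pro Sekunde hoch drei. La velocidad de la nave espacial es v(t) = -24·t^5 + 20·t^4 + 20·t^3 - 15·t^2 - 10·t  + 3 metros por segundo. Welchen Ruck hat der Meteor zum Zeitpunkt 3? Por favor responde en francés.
En utilisant j(t) = 0 et en substituant t = 3, nous trouvons j = 0.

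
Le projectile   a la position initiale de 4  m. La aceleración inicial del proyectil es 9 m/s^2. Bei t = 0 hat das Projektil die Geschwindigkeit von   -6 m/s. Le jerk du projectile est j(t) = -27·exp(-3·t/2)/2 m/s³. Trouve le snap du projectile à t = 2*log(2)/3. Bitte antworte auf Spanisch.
Partiendo de la sacudida j(t) = -27·exp(-3·t/2)/2, tomamos 1 derivada. Tomando d/dt de j(t), encontramos s(t) = 81·exp(-3·t/2)/4. De la ecuación del snap s(t) = 81·exp(-3·t/2)/4, sustituimos t = 2*log(2)/3 para obtener s = 81/8.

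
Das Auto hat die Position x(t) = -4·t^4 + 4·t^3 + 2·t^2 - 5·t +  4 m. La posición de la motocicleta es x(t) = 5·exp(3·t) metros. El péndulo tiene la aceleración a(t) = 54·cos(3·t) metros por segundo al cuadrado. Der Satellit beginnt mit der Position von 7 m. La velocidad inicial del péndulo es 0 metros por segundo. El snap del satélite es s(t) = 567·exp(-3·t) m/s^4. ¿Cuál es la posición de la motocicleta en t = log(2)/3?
De la ecuación de la posición x(t) = 5·exp(3·t), sustituimos t = log(2)/3 para obtener x = 10.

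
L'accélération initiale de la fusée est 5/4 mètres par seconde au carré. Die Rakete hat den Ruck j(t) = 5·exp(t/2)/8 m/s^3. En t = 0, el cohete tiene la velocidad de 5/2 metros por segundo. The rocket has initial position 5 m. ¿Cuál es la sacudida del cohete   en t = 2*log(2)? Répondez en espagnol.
Tenemos la sacudida j(t) = 5·exp(t/2)/8. Sustituyendo t = 2*log(2): j(2*log(2)) = 5/4.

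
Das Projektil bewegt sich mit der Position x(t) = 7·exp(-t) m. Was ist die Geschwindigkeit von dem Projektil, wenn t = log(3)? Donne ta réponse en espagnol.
Partiendo de la posición x(t) = 7·exp(-t), tomamos 1 derivada. La derivada de la posición da la velocidad: v(t) = -7·exp(-t). Tenemos la velocidad v(t) = -7·exp(-t). Sustituyendo t = log(3): v(log(3)) = -7/3.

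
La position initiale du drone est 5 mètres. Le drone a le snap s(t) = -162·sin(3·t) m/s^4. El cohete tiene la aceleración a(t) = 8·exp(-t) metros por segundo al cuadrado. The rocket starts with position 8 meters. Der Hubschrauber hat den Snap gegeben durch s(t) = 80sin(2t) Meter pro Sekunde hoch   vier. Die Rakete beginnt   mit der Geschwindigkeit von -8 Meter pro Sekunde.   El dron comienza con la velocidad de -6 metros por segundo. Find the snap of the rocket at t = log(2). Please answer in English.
We must differentiate our acceleration equation a(t) = 8·exp(-t) 2 times. The derivative of acceleration gives jerk: j(t) = -8·exp(-t). Differentiating jerk, we get snap: s(t) = 8·exp(-t). We have snap s(t) = 8·exp(-t). Substituting t = log(2): s(log(2)) = 4.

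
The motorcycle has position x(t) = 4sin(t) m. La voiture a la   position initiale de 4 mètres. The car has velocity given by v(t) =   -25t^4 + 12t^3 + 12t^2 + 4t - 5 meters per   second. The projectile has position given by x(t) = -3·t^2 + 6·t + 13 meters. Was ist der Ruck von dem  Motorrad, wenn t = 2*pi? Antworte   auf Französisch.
Pour résoudre ceci, nous devons prendre 3 dérivées de notre équation de la position x(t) = 4·sin(t). La dérivée de la position donne la vitesse: v(t) = 4·cos(t). En prenant d/dt de v(t), nous trouvons a(t) = -4·sin(t). En dérivant l'accélération, nous obtenons le jerk: j(t) = -4·cos(t). Nous avons le jerk j(t) = -4·cos(t). En substituant t = 2*pi: j(2*pi) = -4.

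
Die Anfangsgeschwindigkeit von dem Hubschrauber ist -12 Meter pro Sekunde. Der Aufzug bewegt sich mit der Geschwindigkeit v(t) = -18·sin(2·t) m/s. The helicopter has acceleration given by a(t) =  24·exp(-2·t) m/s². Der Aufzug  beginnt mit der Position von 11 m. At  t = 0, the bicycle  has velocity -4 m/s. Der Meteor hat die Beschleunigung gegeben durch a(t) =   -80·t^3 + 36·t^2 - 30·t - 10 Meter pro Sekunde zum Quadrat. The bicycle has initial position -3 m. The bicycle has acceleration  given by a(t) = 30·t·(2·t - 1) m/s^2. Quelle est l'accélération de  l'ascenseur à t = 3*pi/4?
Pour résoudre ceci, nous devons prendre 1 dérivée de notre équation de la vitesse v(t) = -18·sin(2·t). En dérivant la vitesse, nous obtenons l'accélération: a(t) = -36·cos(2·t). Nous avons l'accélération a(t) = -36·cos(2·t). En substituant t = 3*pi/4: a(3*pi/4) = 0.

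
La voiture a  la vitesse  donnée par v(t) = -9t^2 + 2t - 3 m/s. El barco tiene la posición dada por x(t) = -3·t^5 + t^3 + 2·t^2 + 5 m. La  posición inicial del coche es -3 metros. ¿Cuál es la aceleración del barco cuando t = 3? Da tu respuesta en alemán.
Wir müssen unsere Gleichung für die Position x(t) = -3·t^5 + t^3 + 2·t^2 + 5 2-mal ableiten. Durch Ableiten von der Position erhalten wir die Geschwindigkeit: v(t) = -15·t^4 + 3·t^2 + 4·t. Die Ableitung von der Geschwindigkeit ergibt die Beschleunigung: a(t) = -60·t^3 + 6·t + 4. Mit a(t) = -60·t^3 + 6·t + 4 und Einsetzen von t = 3, finden wir a = -1598.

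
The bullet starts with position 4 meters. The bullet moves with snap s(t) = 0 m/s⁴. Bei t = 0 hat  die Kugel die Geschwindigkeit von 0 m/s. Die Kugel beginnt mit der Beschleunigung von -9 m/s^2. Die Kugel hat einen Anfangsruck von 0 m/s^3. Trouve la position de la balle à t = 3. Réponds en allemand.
Wir müssen das Integral unserer Gleichung für den Snap s(t) = 0 4-mal finden. Durch Integration von dem Snap und Verwendung der Anfangsbedingung j(0) = 0, erhalten wir j(t) = 0. Mit ∫j(t)dt und Anwendung von a(0) = -9, finden wir a(t) = -9. Mit ∫a(t)dt und Anwendung von v(0) = 0, finden wir v(t) = -9·t. Durch Integration von der Geschwindigkeit und Verwendung der Anfangsbedingung x(0) = 4, erhalten wir x(t) = 4 - 9·t^2/2. Mit x(t) = 4 - 9·t^2/2 und Einsetzen von t = 3, finden wir x = -73/2.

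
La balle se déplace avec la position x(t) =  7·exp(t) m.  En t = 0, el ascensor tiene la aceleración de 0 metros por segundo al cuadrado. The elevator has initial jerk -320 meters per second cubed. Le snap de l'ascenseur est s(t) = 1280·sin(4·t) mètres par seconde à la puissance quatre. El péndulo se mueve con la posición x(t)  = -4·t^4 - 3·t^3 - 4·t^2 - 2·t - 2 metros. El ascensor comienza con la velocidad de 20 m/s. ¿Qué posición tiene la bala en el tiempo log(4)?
Usando x(t) = 7·exp(t) y sustituyendo t = log(4), encontramos x = 28.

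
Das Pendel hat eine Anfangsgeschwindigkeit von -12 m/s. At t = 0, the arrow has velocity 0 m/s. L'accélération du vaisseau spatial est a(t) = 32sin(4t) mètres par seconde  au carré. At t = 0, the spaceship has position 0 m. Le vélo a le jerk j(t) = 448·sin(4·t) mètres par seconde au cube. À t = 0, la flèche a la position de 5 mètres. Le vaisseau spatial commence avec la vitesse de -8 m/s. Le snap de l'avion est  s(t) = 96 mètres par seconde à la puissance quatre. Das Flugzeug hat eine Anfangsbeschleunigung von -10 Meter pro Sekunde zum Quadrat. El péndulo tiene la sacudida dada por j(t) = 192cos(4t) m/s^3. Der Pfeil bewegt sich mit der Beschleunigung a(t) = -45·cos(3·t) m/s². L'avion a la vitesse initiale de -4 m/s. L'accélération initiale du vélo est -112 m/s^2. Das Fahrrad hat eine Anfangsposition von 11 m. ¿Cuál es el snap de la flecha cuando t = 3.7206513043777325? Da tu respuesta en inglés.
Starting from acceleration a(t) = -45·cos(3·t), we take 2 derivatives. The derivative of acceleration gives jerk: j(t) = 135·sin(3·t). Taking d/dt of j(t), we find s(t) = 405·cos(3·t). From the given snap equation s(t) = 405·cos(3·t), we substitute t = 3.7206513043777325 to get s = 67.0732902020461.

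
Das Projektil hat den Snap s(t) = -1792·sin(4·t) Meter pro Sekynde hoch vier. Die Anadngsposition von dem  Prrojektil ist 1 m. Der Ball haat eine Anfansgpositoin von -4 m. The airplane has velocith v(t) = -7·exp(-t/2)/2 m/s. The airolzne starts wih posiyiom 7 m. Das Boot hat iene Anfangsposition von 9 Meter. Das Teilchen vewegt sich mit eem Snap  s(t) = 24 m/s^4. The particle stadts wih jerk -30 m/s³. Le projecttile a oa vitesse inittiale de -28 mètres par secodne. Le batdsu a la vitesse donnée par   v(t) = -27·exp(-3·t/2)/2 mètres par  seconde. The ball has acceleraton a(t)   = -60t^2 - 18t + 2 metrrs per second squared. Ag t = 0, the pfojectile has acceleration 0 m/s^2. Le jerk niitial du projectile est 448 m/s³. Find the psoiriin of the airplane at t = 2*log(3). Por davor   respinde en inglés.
Starting from velocity v(t) = -7·exp(-t/2)/2, we take 1 integral. Integrating velocity and using the initial condition x(0) = 7, we get x(t) = 7·exp(-t/2). From the given position equation x(t) = 7·exp(-t/2), we substitute t = 2*log(3) to get x = 7/3.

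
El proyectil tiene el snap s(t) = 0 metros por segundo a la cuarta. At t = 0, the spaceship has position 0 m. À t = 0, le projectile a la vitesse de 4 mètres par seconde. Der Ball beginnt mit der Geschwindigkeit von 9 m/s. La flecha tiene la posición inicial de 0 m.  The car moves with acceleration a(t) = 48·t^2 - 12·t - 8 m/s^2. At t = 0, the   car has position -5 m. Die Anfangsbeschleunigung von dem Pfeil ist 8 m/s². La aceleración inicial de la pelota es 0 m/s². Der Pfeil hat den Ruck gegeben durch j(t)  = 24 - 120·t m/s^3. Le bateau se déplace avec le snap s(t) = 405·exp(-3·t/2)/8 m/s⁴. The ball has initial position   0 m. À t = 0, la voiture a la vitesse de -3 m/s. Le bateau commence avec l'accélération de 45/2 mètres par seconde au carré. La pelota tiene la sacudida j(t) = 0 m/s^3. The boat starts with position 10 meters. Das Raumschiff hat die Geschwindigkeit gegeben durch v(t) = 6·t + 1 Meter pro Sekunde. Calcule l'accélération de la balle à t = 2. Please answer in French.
Nous devons intégrer notre équation du jerk j(t) = 0 1 fois. En intégrant le jerk et en utilisant la condition initiale a(0) = 0, nous obtenons a(t) = 0. Nous avons l'accélération a(t) = 0. En substituant t = 2: a(2) = 0.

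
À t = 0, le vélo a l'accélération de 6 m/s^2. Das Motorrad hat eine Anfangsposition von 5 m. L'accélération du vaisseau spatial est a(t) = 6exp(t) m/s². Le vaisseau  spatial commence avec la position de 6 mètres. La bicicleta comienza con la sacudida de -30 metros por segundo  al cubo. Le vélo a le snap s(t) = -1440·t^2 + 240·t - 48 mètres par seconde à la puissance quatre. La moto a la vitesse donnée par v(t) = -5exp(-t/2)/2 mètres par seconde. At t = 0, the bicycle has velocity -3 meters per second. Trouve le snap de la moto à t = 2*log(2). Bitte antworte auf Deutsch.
Wir müssen unsere Gleichung für die Geschwindigkeit v(t) = -5·exp(-t/2)/2 3-mal ableiten. Durch Ableiten von der Geschwindigkeit erhalten wir die Beschleunigung: a(t) = 5·exp(-t/2)/4. Durch Ableiten von der Beschleunigung erhalten wir den Ruck: j(t) = -5·exp(-t/2)/8. Die Ableitung von dem Ruck ergibt den Snap: s(t) = 5·exp(-t/2)/16. Mit s(t) = 5·exp(-t/2)/16 und Einsetzen von t = 2*log(2), finden wir s = 5/32.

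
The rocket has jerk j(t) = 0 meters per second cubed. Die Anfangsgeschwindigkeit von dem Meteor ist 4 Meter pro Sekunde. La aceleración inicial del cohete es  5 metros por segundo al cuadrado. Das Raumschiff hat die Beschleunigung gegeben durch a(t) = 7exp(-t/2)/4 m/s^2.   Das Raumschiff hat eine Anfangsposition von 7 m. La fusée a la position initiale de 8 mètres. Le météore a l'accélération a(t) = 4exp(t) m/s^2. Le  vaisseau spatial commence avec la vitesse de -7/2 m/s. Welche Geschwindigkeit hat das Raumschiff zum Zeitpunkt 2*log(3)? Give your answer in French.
Pour résoudre ceci, nous devons prendre 1 intégrale de notre équation de l'accélération a(t) = 7·exp(-t/2)/4. L'intégrale de l'accélération, avec v(0) = -7/2, donne la vitesse: v(t) = -7·exp(-t/2)/2. De l'équation de la vitesse v(t) = -7·exp(-t/2)/2, nous substituons t = 2*log(3) pour obtenir v = -7/6.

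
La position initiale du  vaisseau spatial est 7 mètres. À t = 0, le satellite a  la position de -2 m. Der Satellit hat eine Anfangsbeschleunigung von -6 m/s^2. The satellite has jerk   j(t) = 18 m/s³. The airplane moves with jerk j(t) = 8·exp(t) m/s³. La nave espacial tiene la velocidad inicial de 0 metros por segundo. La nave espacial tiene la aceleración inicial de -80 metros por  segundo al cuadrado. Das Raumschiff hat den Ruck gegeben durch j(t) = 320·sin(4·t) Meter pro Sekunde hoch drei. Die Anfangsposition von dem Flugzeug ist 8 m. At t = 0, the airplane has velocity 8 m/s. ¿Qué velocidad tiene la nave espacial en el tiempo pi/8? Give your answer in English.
We need to integrate our jerk equation j(t) = 320·sin(4·t) 2 times. The antiderivative of jerk, with a(0) = -80, gives acceleration: a(t) = -80·cos(4·t). Taking ∫a(t)dt and applying v(0) = 0, we find v(t) = -20·sin(4·t). We have velocity v(t) = -20·sin(4·t). Substituting t = pi/8: v(pi/8) = -20.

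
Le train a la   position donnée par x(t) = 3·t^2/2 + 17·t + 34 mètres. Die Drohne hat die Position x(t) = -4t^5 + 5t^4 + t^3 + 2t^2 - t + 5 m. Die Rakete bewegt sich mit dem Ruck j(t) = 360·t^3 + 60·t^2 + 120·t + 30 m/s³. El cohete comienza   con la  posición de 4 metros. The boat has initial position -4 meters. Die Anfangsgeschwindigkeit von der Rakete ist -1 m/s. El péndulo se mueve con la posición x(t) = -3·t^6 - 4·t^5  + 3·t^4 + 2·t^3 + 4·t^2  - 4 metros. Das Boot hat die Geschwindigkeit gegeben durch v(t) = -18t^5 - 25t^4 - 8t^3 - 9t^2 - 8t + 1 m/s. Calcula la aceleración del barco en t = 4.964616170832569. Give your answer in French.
En partant de la vitesse v(t) = -18·t^5 - 25·t^4 - 8·t^3 - 9·t^2 - 8·t + 1, nous prenons 1 dérivée. En dérivant la vitesse, nous obtenons l'accélération: a(t) = -90·t^4 - 100·t^3 - 24·t^2 - 18·t - 8. De l'équation de l'accélération a(t) = -90·t^4 - 100·t^3 - 24·t^2 - 18·t - 8, nous substituons t = 4.964616170832569 pour obtenir a = -67599.9461886446.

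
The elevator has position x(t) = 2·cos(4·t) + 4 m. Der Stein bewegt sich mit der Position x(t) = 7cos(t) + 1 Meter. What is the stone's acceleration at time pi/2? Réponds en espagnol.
Debemos derivar nuestra ecuación de la posición x(t) = 7·cos(t) + 1 2 veces. Tomando d/dt de x(t), encontramos v(t) = -7·sin(t). Derivando la velocidad, obtenemos la aceleración: a(t) = -7·cos(t). Tenemos la aceleración a(t) = -7·cos(t). Sustituyendo t = pi/2: a(pi/2) = 0.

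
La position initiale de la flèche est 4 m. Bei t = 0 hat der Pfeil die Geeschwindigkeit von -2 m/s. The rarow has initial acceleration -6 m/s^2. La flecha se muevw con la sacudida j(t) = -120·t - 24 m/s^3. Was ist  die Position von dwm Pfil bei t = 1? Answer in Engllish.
To find the answer, we compute 3 integrals of j(t) = -120·t - 24. Taking ∫j(t)dt and applying a(0) = -6, we find a(t) = -60·t^2 - 24·t - 6. The antiderivative of acceleration, with v(0) = -2, gives velocity: v(t) = -20·t^3 - 12·t^2 - 6·t - 2. The antiderivative of velocity, with x(0) = 4, gives position: x(t) = -5·t^4 - 4·t^3 - 3·t^2 - 2·t + 4. We have position x(t) = -5·t^4 - 4·t^3 - 3·t^2 - 2·t + 4. Substituting t = 1: x(1) = -10.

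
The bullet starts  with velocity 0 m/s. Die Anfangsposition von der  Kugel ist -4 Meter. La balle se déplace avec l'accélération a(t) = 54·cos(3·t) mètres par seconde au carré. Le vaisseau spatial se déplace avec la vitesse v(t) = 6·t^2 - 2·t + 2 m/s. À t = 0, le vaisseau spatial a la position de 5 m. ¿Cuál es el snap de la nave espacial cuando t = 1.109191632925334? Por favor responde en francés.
En partant de la vitesse v(t) = 6·t^2 - 2·t + 2, nous prenons 3 dérivées. En dérivant la vitesse, nous obtenons l'accélération: a(t) = 12·t - 2. En dérivant l'accélération, nous obtenons le jerk: j(t) = 12. En dérivant le jerk, nous obtenons le snap: s(t) = 0. En utilisant s(t) = 0 et en substituant t = 1.109191632925334, nous trouvons s = 0.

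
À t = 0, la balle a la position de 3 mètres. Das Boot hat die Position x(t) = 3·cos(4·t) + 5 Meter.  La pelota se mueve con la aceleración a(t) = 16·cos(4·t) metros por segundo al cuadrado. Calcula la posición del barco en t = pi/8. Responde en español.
Tenemos la posición x(t) = 3·cos(4·t) + 5. Sustituyendo t = pi/8: x(pi/8) = 5.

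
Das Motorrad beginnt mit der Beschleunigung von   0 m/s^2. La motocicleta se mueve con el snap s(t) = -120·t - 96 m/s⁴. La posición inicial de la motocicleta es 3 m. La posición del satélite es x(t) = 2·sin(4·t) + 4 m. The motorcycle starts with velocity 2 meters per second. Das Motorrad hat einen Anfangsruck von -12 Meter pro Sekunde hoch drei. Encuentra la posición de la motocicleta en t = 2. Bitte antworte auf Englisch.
We need to integrate our snap equation s(t) = -120·t - 96 4 times. Finding the antiderivative of s(t) and using j(0) = -12: j(t) = -60·t^2 - 96·t - 12. The integral of jerk is acceleration. Using a(0) = 0, we get a(t) = 4·t·(-5·t^2 - 12·t - 3). Taking ∫a(t)dt and applying v(0) = 2, we find v(t) = -5·t^4 - 16·t^3 - 6·t^2 + 2. The antiderivative of velocity is position. Using x(0) = 3, we get x(t) = -t^5 - 4·t^4 - 2·t^3 + 2·t + 3. Using x(t) = -t^5 - 4·t^4 - 2·t^3 + 2·t + 3 and substituting t = 2, we find x = -105.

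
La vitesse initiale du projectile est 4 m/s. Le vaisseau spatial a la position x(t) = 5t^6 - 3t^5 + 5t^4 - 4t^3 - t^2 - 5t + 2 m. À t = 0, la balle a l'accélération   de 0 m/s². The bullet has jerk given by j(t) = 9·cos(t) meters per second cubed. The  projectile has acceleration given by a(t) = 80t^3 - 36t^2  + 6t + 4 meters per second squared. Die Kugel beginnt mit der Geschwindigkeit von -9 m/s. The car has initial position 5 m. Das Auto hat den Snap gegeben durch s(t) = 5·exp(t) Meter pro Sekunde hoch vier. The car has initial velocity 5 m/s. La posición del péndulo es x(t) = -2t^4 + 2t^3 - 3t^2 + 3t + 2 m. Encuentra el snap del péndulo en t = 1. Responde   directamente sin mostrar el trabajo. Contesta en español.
La respuesta es -48.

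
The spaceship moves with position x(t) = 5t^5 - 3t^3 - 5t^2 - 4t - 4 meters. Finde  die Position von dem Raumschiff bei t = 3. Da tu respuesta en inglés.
We have position x(t) = 5·t^5 - 3·t^3 - 5·t^2 - 4·t - 4. Substituting t = 3: x(3) = 1073.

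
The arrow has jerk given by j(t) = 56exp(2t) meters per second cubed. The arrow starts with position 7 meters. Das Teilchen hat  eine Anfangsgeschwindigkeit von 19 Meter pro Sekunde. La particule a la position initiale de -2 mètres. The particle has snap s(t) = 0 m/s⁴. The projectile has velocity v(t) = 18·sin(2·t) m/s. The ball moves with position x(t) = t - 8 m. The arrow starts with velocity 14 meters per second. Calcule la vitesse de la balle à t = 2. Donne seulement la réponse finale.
La vitesse à t = 2 est v = 1.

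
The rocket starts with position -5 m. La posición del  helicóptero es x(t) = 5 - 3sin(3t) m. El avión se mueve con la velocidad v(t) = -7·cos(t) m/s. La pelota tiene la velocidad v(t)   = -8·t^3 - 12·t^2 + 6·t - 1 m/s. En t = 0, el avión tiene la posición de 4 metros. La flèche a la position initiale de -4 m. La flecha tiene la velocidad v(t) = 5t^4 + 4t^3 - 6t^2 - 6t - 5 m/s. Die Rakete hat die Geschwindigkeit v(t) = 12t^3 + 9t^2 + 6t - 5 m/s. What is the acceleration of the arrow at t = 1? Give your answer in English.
We must differentiate our velocity equation v(t) = 5·t^4 + 4·t^3 - 6·t^2 - 6·t - 5 1 time. Taking d/dt of v(t), we find a(t) = 20·t^3 + 12·t^2 - 12·t - 6. We have acceleration a(t) = 20·t^3 + 12·t^2 - 12·t - 6. Substituting t = 1: a(1) = 14.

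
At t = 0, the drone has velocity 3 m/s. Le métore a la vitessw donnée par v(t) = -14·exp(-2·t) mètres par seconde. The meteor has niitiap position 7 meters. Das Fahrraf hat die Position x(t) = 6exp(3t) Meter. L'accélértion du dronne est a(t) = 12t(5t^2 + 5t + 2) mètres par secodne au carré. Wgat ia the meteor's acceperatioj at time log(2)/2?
To solve this, we need to take 1 derivative of our velocity equation v(t) = -14·exp(-2·t). The derivative of velocity gives acceleration: a(t) = 28·exp(-2·t). We have acceleration a(t) = 28·exp(-2·t). Substituting t = log(2)/2: a(log(2)/2) = 14.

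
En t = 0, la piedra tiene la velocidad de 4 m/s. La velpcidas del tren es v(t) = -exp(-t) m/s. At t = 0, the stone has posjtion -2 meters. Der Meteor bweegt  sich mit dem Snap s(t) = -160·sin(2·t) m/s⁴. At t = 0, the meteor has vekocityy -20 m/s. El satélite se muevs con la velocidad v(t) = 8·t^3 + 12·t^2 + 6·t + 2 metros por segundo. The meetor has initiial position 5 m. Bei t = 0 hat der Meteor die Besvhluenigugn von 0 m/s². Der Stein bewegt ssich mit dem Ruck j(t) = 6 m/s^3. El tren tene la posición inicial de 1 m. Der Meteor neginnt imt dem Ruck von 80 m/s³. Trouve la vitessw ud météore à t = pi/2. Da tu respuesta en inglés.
We need to integrate our snap equation s(t) = -160·sin(2·t) 3 times. The integral of snap is jerk. Using j(0) = 80, we get j(t) = 80·cos(2·t). Finding the antiderivative of j(t) and using a(0) = 0: a(t) = 40·sin(2·t). Integrating acceleration and using the initial condition v(0) = -20, we get v(t) = -20·cos(2·t). Using v(t) = -20·cos(2·t) and substituting t = pi/2, we find v = 20.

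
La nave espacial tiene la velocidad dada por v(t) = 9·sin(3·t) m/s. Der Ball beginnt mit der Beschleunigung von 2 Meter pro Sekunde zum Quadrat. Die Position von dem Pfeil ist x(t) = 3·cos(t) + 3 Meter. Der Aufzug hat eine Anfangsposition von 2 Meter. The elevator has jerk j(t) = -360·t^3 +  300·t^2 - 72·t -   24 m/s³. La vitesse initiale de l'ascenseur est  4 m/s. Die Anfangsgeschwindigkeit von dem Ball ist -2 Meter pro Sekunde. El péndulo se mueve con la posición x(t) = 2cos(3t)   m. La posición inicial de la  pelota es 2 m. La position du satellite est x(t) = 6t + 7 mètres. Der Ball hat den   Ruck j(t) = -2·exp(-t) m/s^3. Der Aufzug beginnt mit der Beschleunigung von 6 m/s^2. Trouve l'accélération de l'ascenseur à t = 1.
Nous devons intégrer notre équation du jerk j(t) = -360·t^3 + 300·t^2 - 72·t - 24 1 fois. L'intégrale du jerk est l'accélération. En utilisant a(0) = 6, nous obtenons a(t) = -90·t^4 + 100·t^3 - 36·t^2 - 24·t + 6. Nous avons l'accélération a(t) = -90·t^4 + 100·t^3 - 36·t^2 - 24·t + 6. En substituant t = 1: a(1) = -44.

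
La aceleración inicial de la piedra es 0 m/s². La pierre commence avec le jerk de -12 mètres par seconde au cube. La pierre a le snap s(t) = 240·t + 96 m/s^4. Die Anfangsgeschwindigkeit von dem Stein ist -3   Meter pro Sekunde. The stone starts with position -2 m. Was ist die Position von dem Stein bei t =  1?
Wir müssen unsere Gleichung für den Snap s(t) = 240·t + 96 4-mal integrieren. Durch Integration von dem Snap und Verwendung der Anfangsbedingung j(0) = -12, erhalten wir j(t) = 120·t^2 + 96·t - 12. Durch Integration von dem Ruck und Verwendung der Anfangsbedingung a(0) = 0, erhalten wir a(t) = 4·t·(10·t^2 + 12·t - 3). Die Stammfunktion von der Beschleunigung ist die Geschwindigkeit. Mit v(0) = -3 erhalten wir v(t) = 10·t^4 + 16·t^3 - 6·t^2 - 3. Durch Integration von der Geschwindigkeit und Verwendung der Anfangsbedingung x(0) = -2, erhalten wir x(t) = 2·t^5 + 4·t^4 - 2·t^3 - 3·t - 2. Aus der Gleichung für die Position x(t) = 2·t^5 + 4·t^4 - 2·t^3 - 3·t - 2, setzen wir t = 1 ein und erhalten x = -1.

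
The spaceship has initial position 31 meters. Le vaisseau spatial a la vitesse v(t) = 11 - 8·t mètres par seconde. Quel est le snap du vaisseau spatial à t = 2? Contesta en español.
Debemos derivar nuestra ecuación de la velocidad v(t) = 11 - 8·t 3 veces. Tomando d/dt de v(t), encontramos a(t) = -8. Derivando la aceleración, obtenemos la sacudida: j(t) = 0. Tomando d/dt de j(t), encontramos s(t) = 0. De la ecuación del snap s(t) = 0, sustituimos t = 2 para obtener s = 0.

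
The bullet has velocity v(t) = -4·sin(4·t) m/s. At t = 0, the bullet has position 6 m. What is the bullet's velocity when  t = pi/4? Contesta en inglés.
From the given velocity equation v(t) = -4·sin(4·t), we substitute t = pi/4 to get v = 0.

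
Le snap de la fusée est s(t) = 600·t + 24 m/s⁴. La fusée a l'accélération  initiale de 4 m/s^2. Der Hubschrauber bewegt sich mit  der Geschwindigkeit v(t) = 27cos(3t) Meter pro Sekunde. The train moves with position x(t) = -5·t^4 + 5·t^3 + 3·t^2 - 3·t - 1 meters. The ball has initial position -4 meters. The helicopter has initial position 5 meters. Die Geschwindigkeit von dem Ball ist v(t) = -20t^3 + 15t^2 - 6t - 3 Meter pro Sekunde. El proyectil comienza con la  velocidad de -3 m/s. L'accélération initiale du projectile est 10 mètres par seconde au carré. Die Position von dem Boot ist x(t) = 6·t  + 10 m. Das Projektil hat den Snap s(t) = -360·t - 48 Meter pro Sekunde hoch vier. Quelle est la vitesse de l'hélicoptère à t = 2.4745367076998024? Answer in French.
En utilisant v(t) = 27·cos(3·t) et en substituant t = 2.4745367076998024, nous trouvons v = 11.2646285364833.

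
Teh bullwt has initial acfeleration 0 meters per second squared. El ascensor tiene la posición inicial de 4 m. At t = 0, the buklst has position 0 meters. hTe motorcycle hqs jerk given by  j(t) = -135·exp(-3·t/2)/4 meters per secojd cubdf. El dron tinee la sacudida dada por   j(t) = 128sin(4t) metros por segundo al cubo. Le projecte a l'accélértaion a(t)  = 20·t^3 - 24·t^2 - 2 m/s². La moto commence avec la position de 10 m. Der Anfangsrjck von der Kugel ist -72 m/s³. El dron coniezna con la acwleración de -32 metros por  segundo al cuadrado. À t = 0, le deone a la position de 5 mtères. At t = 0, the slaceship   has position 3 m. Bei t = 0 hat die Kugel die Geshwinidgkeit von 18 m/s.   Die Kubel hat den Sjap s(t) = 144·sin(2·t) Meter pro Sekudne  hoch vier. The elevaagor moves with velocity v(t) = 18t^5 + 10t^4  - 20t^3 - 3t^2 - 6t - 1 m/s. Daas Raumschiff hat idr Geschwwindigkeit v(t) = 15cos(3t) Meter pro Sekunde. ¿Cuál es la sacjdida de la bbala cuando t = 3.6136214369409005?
Partiendo del snap s(t) = 144·sin(2·t), tomamos 1 antiderivada. La integral del snap es la sacudida. Usando j(0) = -72, obtenemos j(t) = -72·cos(2·t). Tenemos la sacudida j(t) = -72·cos(2·t). Sustituyendo t = 3.6136214369409005: j(3.6136214369409005) = -42.2284649818046.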